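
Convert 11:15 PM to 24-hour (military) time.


23:15

Input: 11:15 PM
PM: 11 + 12 = 23


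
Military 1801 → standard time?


6:01 PM

Hour: 18
18 - 12 = 6 → PM


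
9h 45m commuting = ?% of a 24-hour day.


40.6%

Time: 585 minutes
Day: 1440 minutes
Percentage = (585/1440) × 100 ≈ 40.6%


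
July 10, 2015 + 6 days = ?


July 16, 2015

Start: July 10, 2015
Add 6 days
July 10 + 6 = July 16, 2015


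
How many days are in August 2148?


31 days

Month: August (month 8)
August has 31 days


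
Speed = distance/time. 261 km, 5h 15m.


Distance: 261 km
Time: 5h 15m = 315 min = 315/60 = 21/4 hours
Speed = 261 ÷ (21/4) = 261 × 4 / 21 = 1044/21 ≈ 49.7 km/h

49.7 km/h


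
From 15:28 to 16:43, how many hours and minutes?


1h 15m

End time in minutes: 16×60 + 43 = 1003
Start time in minutes: 15×60 + 28 = 928
Difference = 1003 - 928 = 75 minutes
= 1 hours 15 minutes


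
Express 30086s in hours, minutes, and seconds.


Hours: 30086 ÷ 3600 = 8 remainder 1286
Minutes: 1286 ÷ 60 = 21 remainder 26
Seconds: 26

8h 21m 26s


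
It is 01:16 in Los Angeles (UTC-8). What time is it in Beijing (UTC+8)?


17:16

Time difference = UTC+8 - UTC-8 = +16 hours
New hour = (1 + 16) mod 24
= 17 mod 24 = 17
Minutes unchanged → 17:16


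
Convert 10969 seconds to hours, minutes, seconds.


3h 2m 49s

Hours: 10969 ÷ 3600 = 3 remainder 169
Minutes: 169 ÷ 60 = 2 remainder 49
Seconds: 49


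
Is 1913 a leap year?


No

Rules: divisible by 4 AND (not by 100 OR by 400)
1913 ÷ 4 = 478 remainder 1 → not divisible by 4
Not divisible by 4 → not a leap year


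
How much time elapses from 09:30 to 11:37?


End time in minutes: 11×60 + 37 = 697
Start time in minutes: 9×60 + 30 = 570
Difference = 697 - 570 = 127 minutes
= 2 hours 7 minutes

2h 7m


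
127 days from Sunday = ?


Start: Sunday (index 6)
(6 + 127) mod 7
= 133 mod 7
= 0
Index 0 → Monday

Monday


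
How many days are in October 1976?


31 days

Month: October (month 10)
October has 31 days


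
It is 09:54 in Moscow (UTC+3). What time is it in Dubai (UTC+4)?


Time difference = UTC+4 - UTC+3 = +1 hours
New hour = (9 + 1) mod 24
= 10 mod 24 = 10
Minutes unchanged → 10:54

10:54


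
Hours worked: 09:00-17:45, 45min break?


8h 0m (480 minutes)

Total time = (17×60+45) - (9×60+0)
= 1065 - 540 = 525 min
Minus break: 525 - 45 = 480 min
= 8h 0m


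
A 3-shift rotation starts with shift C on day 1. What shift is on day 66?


Shift B

Shifts: A, B, C
Start: C (index 2)
Day 66: (2 + 66 - 1) mod 3
= 67 mod 3
= 1
Index 1 → shift B


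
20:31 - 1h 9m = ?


Start: 1231 minutes from midnight
Subtract: 69 minutes
Remaining: 1231 - 69 = 1162
Hours: 19, Minutes: 22

19:22


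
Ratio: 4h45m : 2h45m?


Duration 1: 285 minutes
Duration 2: 165 minutes
Ratio = 285:165
GCD = 15
Simplified = 19:11
As a decimal: 19/11 ≈ 1.73

19:11 (1.73)


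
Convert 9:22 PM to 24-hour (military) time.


21:22

Input: 9:22 PM
PM: 9 + 12 = 21


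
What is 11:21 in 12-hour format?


11:21 AM

Hour: 11
11 < 12 → AM


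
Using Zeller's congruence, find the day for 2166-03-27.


Zeller's congruence:
q=27, m=3, k=66, j=21
h = (27 + ⌊13×4/5⌋ + 66 + ⌊66/4⌋ + ⌊21/4⌋ - 2×21) mod 7
= (27 + 10 + 66 + 16 + 5 - 42) mod 7
= 82 mod 7 = 5
h=5 → Thursday

Thursday


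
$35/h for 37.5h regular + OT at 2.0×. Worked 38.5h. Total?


Regular: 37.5h × $35 = $1312.50
Overtime: 38.5 - 37.5 = 1.0h
OT pay: 1.0h × $35 × 2.0 = $70.00
Total = $1312.50 + $70.00 = $1382.50

$1382.50


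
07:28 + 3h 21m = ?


Start: 448 minutes from midnight
Add: 201 minutes
Total: 649 minutes
Hours: 649 ÷ 60 = 10 remainder 49

10:49


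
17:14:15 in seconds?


Hours: 17 × 3600 = 61200
Minutes: 14 × 60 = 840
Seconds: 15
Total = 61200 + 840 + 15 = 62055

62055 seconds


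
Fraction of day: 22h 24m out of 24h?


0.9333 (93.33%)

Total minutes: 22×60 + 24 = 1344
Day = 24×60 = 1440 minutes
Fraction = 1344/1440 ≈ 0.9333
As a percentage: 1344/1440 × 100 ≈ 93.33%


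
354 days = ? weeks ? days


Weeks: 354 ÷ 7 = 50 remainder 4

50 weeks 4 days


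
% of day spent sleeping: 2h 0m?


Time: 120 minutes
Day: 1440 minutes
Percentage = (120/1440) × 100 ≈ 8.3%

8.3%


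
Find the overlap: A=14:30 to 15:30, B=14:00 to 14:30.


0 minutes

Meeting A: 870-930 (in minutes from midnight)
Meeting B: 840-870
Overlap start = max(870, 840) = 870
Overlap end = min(930, 870) = 870
Overlap = max(0, 870 - 870) = 0 min


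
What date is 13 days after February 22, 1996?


Start: February 22, 1996
Add 13 days
February 22 → March 1: 29 - 22 + 1 = 8 days (13 - 8 = 5 left)
March 1 + 5 = March 6, 1996

March 6, 1996


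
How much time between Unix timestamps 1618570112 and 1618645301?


75189 seconds (20.9 hours / 0.87 days)

Difference = 1618645301 - 1618570112 = 75189 seconds
In hours: 75189 / 3600 ≈ 20.9
In days: 75189 / 86400 ≈ 0.87


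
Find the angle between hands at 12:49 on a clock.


Hour hand (12 ≡ 0 on the dial): 0×30 + 49×0.5 = 24.5°
Minute hand = 49×6 = 294°
Difference = |24.5 - 294| = 269.5°
Since > 180°: 360 - 269.5 = 90.5°

90.5°


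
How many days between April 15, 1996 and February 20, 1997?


From April 15, 1996 to February 20, 1997
Rest of April 1996: 30 - 15 = 15
Full months: May 31, June 30, July 31, August 31, September 30, October 31, November 30, December 31, January 31
Days into February 1997: 20
Total = 15 + 31 + 30 + 31 + 31 + 30 + 31 + 30 + 31 + 31 + 20 = 311 days

311 days


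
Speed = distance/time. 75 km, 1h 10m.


64.3 km/h

Distance: 75 km
Time: 1h 10m = 70 min = 70/60 = 7/6 hours
Speed = 75 ÷ (7/6) = 75 × 6 / 7 = 450/7 ≈ 64.3 km/h


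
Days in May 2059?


31 days

Month: May (month 5)
May has 31 days


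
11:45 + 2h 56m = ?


Start: 705 minutes from midnight
Add: 176 minutes
Total: 881 minutes
Hours: 881 ÷ 60 = 14 remainder 41

14:41


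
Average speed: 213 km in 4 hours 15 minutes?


50.1 km/h

Distance: 213 km
Time: 4h 15m = 255 min = 255/60 = 17/4 hours
Speed = 213 ÷ (17/4) = 213 × 4 / 17 = 852/17 ≈ 50.1 km/h


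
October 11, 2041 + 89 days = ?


January 8, 2042

Start: October 11, 2041
Add 89 days
October 11 → November 1: 31 - 11 + 1 = 21 days (89 - 21 = 68 left)
November 1 → December 1: 30 - 1 + 1 = 30 days (68 - 30 = 38 left)
December 1 → January 1: 31 - 1 + 1 = 31 days (38 - 31 = 7 left)
January 1 + 7 = January 8, 2042


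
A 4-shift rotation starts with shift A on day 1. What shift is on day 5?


Shifts: A, B, C, D
Start: A (index 0)
Day 5: (0 + 5 - 1) mod 4
= 4 mod 4
= 0
Index 0 → shift A

Shift A


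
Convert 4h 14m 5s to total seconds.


Hours: 4 × 3600 = 14400
Minutes: 14 × 60 = 840
Seconds: 5
Total = 14400 + 840 + 5 = 15245

15245 seconds


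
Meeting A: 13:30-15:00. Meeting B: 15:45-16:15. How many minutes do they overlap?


Meeting A: 810-900 (in minutes from midnight)
Meeting B: 945-975
Overlap start = max(810, 945) = 945
Overlap end = min(900, 975) = 900
Overlap = max(0, 900 - 945) = 0 min

0 minutes


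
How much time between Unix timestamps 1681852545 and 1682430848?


578303 seconds (160.6 hours / 6.69 days)

Difference = 1682430848 - 1681852545 = 578303 seconds
In hours: 578303 / 3600 ≈ 160.6
In days: 578303 / 86400 ≈ 6.69


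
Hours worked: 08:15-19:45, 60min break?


Total time = (19×60+45) - (8×60+15)
= 1185 - 495 = 690 min
Minus break: 690 - 60 = 630 min
= 10h 30m

10h 30m (630 minutes)


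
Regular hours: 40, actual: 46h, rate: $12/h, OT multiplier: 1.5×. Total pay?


Regular: 40h × $12 = $480.00
Overtime: 46 - 40 = 6h
OT pay: 6h × $12 × 1.5 = $108.00
Total = $480.00 + $108.00 = $588.00

$588.00


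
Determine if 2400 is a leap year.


Yes

Rules: divisible by 4 AND (not by 100 OR by 400)
2400 ÷ 4 = 600 exactly → divisible by 4
2400 ÷ 100 = 24 exactly → divisible by 100
2400 ÷ 400 = 6 exactly → divisible by 400
Divisible by 400 → leap year


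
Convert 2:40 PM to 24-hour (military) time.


Input: 2:40 PM
PM: 2 + 12 = 14

14:40


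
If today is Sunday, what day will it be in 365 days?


Start: Sunday (index 6)
(6 + 365) mod 7
= 371 mod 7
= 0
Index 0 → Monday

Monday


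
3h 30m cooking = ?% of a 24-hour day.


14.6%

Time: 210 minutes
Day: 1440 minutes
Percentage = (210/1440) × 100 ≈ 14.6%


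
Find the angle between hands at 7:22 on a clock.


Hour hand = 7×30 + 22×0.5 = 221.0°
Minute hand = 22×6 = 132°
Difference = |221.0 - 132| = 89.0°

89.0°


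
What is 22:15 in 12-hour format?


10:15 PM

Hour: 22
22 - 12 = 10 → PM


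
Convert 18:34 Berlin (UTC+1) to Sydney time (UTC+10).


Time difference = UTC+10 - UTC+1 = +9 hours
New hour = (18 + 9) mod 24
= 27 mod 24 = 3
Minutes unchanged → 03:34; 27 ≥ 24 → next day

03:34 (next day)


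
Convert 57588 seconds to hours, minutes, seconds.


15h 59m 48s

Hours: 57588 ÷ 3600 = 15 remainder 3588
Minutes: 3588 ÷ 60 = 59 remainder 48
Seconds: 48


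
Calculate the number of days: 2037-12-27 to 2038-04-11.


From December 27, 2037 to April 11, 2038
Rest of December 2037: 31 - 27 = 4
Full months: January 31, February 2038 28, March 31
Days into April 2038: 11
Total = 4 + 31 + 28 + 31 + 11 = 105 days

105 days


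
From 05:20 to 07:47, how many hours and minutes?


End time in minutes: 7×60 + 47 = 467
Start time in minutes: 5×60 + 20 = 320
Difference = 467 - 320 = 147 minutes
= 2 hours 27 minutes

2h 27m


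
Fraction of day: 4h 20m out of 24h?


Total minutes: 4×60 + 20 = 260
Day = 24×60 = 1440 minutes
Fraction = 260/1440 ≈ 0.1806
As a percentage: 260/1440 × 100 ≈ 18.06%

0.1806 (18.06%)


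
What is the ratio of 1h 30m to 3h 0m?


1:2 (0.50)

Duration 1: 90 minutes
Duration 2: 180 minutes
Ratio = 90:180
GCD = 90
Simplified = 1:2
As a decimal: 1/2 = 0.50


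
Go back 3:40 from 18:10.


Start: 1090 minutes from midnight
Subtract: 220 minutes
Remaining: 1090 - 220 = 870
Hours: 14, Minutes: 30

14:30


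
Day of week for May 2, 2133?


Saturday

Zeller's congruence:
q=2, m=5, k=33, j=21
h = (2 + ⌊13×6/5⌋ + 33 + ⌊33/4⌋ + ⌊21/4⌋ - 2×21) mod 7
= (2 + 15 + 33 + 8 + 5 - 42) mod 7
= 21 mod 7 = 0
h=0 → Saturday


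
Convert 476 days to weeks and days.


68 weeks 0 days

Weeks: 476 ÷ 7 = 68 remainder 0


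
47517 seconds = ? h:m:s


13h 11m 57s

Hours: 47517 ÷ 3600 = 13 remainder 717
Minutes: 717 ÷ 60 = 11 remainder 57
Seconds: 57


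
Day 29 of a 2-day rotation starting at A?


Shifts: A, B
Start: A (index 0)
Day 29: (0 + 29 - 1) mod 2
= 28 mod 2
= 0
Index 0 → shift A

Shift A


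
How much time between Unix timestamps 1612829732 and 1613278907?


449175 seconds (124.8 hours / 5.20 days)

Difference = 1613278907 - 1612829732 = 449175 seconds
In hours: 449175 / 3600 ≈ 124.8
In days: 449175 / 86400 ≈ 5.20


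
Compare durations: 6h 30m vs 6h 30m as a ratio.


Duration 1: 390 minutes
Duration 2: 390 minutes
Ratio = 390:390
GCD = 390
Simplified = 1:1
As a decimal: 1/1 = 1.00

1:1 (1.00)


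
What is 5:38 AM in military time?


Input: 5:38 AM
AM hour stays: 5

05:38


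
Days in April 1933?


Month: April (month 4)
April has 30 days

30 days


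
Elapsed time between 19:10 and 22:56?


End time in minutes: 22×60 + 56 = 1376
Start time in minutes: 19×60 + 10 = 1150
Difference = 1376 - 1150 = 226 minutes
= 3 hours 46 minutes

3h 46m


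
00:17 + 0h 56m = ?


Start: 17 minutes from midnight
Add: 56 minutes
Total: 73 minutes
Hours: 73 ÷ 60 = 1 remainder 13

01:13


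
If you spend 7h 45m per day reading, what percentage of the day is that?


32.3%

Time: 465 minutes
Day: 1440 minutes
Percentage = (465/1440) × 100 ≈ 32.3%


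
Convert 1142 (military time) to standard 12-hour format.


11:42 AM

Hour: 11
11 < 12 → AM


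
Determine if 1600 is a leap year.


Yes

Rules: divisible by 4 AND (not by 100 OR by 400)
1600 ÷ 4 = 400 exactly → divisible by 4
1600 ÷ 100 = 16 exactly → divisible by 100
1600 ÷ 400 = 4 exactly → divisible by 400
Divisible by 400 → leap year


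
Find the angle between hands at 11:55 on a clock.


Hour hand = 11×30 + 55×0.5 = 357.5°
Minute hand = 55×6 = 330°
Difference = |357.5 - 330| = 27.5°

27.5°


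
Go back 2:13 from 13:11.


10:58

Start: 791 minutes from midnight
Subtract: 133 minutes
Remaining: 791 - 133 = 658
Hours: 10, Minutes: 58


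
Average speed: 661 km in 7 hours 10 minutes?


Distance: 661 km
Time: 7h 10m = 430 min = 430/60 = 43/6 hours
Speed = 661 ÷ (43/6) = 661 × 6 / 43 = 3966/43 ≈ 92.2 km/h

92.2 km/h


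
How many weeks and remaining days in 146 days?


20 weeks 6 days

Weeks: 146 ÷ 7 = 20 remainder 6


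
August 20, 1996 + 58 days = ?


October 17, 1996

Start: August 20, 1996
Add 58 days
August 20 → September 1: 31 - 20 + 1 = 12 days (58 - 12 = 46 left)
September 1 → October 1: 30 - 1 + 1 = 30 days (46 - 30 = 16 left)
October 1 + 16 = October 17, 1996


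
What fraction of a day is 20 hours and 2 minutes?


0.8347 (83.47%)

Total minutes: 20×60 + 2 = 1202
Day = 24×60 = 1440 minutes
Fraction = 1202/1440 ≈ 0.8347
As a percentage: 1202/1440 × 100 ≈ 83.47%


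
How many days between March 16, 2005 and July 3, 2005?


From March 16, 2005 to July 3, 2005
Rest of March 2005: 31 - 16 = 15
Full months: April 30, May 31, June 30
Days into July 2005: 3
Total = 15 + 30 + 31 + 30 + 3 = 109 days

109 days


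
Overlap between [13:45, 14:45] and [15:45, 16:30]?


Meeting A: 825-885 (in minutes from midnight)
Meeting B: 945-990
Overlap start = max(825, 945) = 945
Overlap end = min(885, 990) = 885
Overlap = max(0, 885 - 945) = 0 min

0 minutes


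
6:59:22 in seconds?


25162 seconds

Hours: 6 × 3600 = 21600
Minutes: 59 × 60 = 3540
Seconds: 22
Total = 21600 + 3540 + 22 = 25162


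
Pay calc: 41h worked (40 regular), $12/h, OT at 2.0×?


$504.00

Regular: 40h × $12 = $480.00
Overtime: 41 - 40 = 1h
OT pay: 1h × $12 × 2.0 = $24.00
Total = $480.00 + $24.00 = $504.00


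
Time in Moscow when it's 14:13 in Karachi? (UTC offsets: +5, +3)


Time difference = UTC+3 - UTC+5 = -2 hours
New hour = (14 -2) mod 24
= 12 mod 24 = 12
Minutes unchanged → 12:13

12:13


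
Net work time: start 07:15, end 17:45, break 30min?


10h 0m (600 minutes)

Total time = (17×60+45) - (7×60+15)
= 1065 - 435 = 630 min
Minus break: 630 - 30 = 600 min
= 10h 0m


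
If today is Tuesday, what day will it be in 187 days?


Sunday

Start: Tuesday (index 1)
(1 + 187) mod 7
= 188 mod 7
= 6
Index 6 → Sunday


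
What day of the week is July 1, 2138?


Zeller's congruence:
q=1, m=7, k=38, j=21
h = (1 + ⌊13×8/5⌋ + 38 + ⌊38/4⌋ + ⌊21/4⌋ - 2×21) mod 7
= (1 + 20 + 38 + 9 + 5 - 42) mod 7
= 31 mod 7 = 3
h=3 → Tuesday

Tuesday


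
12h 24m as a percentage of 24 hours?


Total minutes: 12×60 + 24 = 744
Day = 24×60 = 1440 minutes
Fraction = 744/1440 ≈ 0.5167
As a percentage: 744/1440 × 100 ≈ 51.67%

0.5167 (51.67%)


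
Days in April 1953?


Month: April (month 4)
April has 30 days

30 days


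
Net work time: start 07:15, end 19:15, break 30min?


Total time = (19×60+15) - (7×60+15)
= 1155 - 435 = 720 min
Minus break: 720 - 30 = 690 min
= 11h 30m

11h 30m (690 minutes)


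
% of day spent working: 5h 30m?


Time: 330 minutes
Day: 1440 minutes
Percentage = (330/1440) × 100 ≈ 22.9%

22.9%


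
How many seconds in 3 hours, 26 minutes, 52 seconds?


Hours: 3 × 3600 = 10800
Minutes: 26 × 60 = 1560
Seconds: 52
Total = 10800 + 1560 + 52 = 12412

12412 seconds


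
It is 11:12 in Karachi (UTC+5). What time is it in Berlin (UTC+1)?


07:12

Time difference = UTC+1 - UTC+5 = -4 hours
New hour = (11 -4) mod 24
= 7 mod 24 = 7
Minutes unchanged → 07:12


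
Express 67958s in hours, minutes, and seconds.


Hours: 67958 ÷ 3600 = 18 remainder 3158
Minutes: 3158 ÷ 60 = 52 remainder 38
Seconds: 38

18h 52m 38s


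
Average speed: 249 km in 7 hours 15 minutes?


Distance: 249 km
Time: 7h 15m = 435 min = 435/60 = 29/4 hours
Speed = 249 ÷ (29/4) = 249 × 4 / 29 = 996/29 ≈ 34.3 km/h

34.3 km/h


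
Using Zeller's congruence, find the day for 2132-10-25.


Zeller's congruence:
q=25, m=10, k=32, j=21
h = (25 + ⌊13×11/5⌋ + 32 + ⌊32/4⌋ + ⌊21/4⌋ - 2×21) mod 7
= (25 + 28 + 32 + 8 + 5 - 42) mod 7
= 56 mod 7 = 0
h=0 → Saturday

Saturday


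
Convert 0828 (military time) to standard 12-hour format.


Hour: 8
8 < 12 → AM

8:28 AM


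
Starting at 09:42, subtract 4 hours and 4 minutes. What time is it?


05:38

Start: 582 minutes from midnight
Subtract: 244 minutes
Remaining: 582 - 244 = 338
Hours: 5, Minutes: 38


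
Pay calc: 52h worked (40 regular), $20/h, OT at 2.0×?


$1280.00

Regular: 40h × $20 = $800.00
Overtime: 52 - 40 = 12h
OT pay: 12h × $20 × 2.0 = $480.00
Total = $800.00 + $480.00 = $1280.00


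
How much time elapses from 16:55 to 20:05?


End time in minutes: 20×60 + 5 = 1205
Start time in minutes: 16×60 + 55 = 1015
Difference = 1205 - 1015 = 190 minutes
= 3 hours 10 minutes

3h 10m


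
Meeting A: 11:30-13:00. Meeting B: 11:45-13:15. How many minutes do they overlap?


75 minutes

Meeting A: 690-780 (in minutes from midnight)
Meeting B: 705-795
Overlap start = max(690, 705) = 705
Overlap end = min(780, 795) = 780
Overlap = max(0, 780 - 705) = 75 min


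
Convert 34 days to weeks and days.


Weeks: 34 ÷ 7 = 4 remainder 6

4 weeks 6 days


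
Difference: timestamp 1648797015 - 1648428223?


Difference = 1648797015 - 1648428223 = 368792 seconds
In hours: 368792 / 3600 ≈ 102.4
In days: 368792 / 86400 ≈ 4.27

368792 seconds (102.4 hours / 4.27 days)


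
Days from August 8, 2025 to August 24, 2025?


16 days

From August 8, 2025 to August 24, 2025
Same month: 24 - 8 = 16 days


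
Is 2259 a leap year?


Rules: divisible by 4 AND (not by 100 OR by 400)
2259 ÷ 4 = 564 remainder 3 → not divisible by 4
Not divisible by 4 → not a leap year

No


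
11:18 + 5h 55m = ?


Start: 678 minutes from midnight
Add: 355 minutes
Total: 1033 minutes
Hours: 1033 ÷ 60 = 17 remainder 13

17:13


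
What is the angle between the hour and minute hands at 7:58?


Hour hand = 7×30 + 58×0.5 = 239.0°
Minute hand = 58×6 = 348°
Difference = |239.0 - 348| = 109.0°

109.0°


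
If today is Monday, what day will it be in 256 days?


Friday

Start: Monday (index 0)
(0 + 256) mod 7
= 256 mod 7
= 4
Index 4 → Friday


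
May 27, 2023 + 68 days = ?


August 3, 2023

Start: May 27, 2023
Add 68 days
May 27 → June 1: 31 - 27 + 1 = 5 days (68 - 5 = 63 left)
June 1 → July 1: 30 - 1 + 1 = 30 days (63 - 30 = 33 left)
July 1 → August 1: 31 - 1 + 1 = 31 days (33 - 31 = 2 left)
August 1 + 2 = August 3, 2023


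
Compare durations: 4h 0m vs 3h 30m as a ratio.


Duration 1: 240 minutes
Duration 2: 210 minutes
Ratio = 240:210
GCD = 30
Simplified = 8:7
As a decimal: 8/7 ≈ 1.14

8:7 (1.14)


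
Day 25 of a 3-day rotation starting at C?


Shifts: A, B, C
Start: C (index 2)
Day 25: (2 + 25 - 1) mod 3
= 26 mod 3
= 2
Index 2 → shift C

Shift C


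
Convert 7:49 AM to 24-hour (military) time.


07:49

Input: 7:49 AM
AM hour stays: 7


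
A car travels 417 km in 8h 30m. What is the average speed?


Distance: 417 km
Time: 8h 30m = 510 min = 510/60 = 17/2 hours
Speed = 417 ÷ (17/2) = 417 × 2 / 17 = 834/17 ≈ 49.1 km/h

49.1 km/h


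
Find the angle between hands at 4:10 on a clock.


65.0°

Hour hand = 4×30 + 10×0.5 = 125.0°
Minute hand = 10×6 = 60°
Difference = |125.0 - 60| = 65.0°


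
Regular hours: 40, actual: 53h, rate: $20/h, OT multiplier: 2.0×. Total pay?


$1320.00

Regular: 40h × $20 = $800.00
Overtime: 53 - 40 = 13h
OT pay: 13h × $20 × 2.0 = $520.00
Total = $800.00 + $520.00 = $1320.00


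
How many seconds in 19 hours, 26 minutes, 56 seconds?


70016 seconds

Hours: 19 × 3600 = 68400
Minutes: 26 × 60 = 1560
Seconds: 56
Total = 68400 + 1560 + 56 = 70016


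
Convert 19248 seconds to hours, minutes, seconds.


Hours: 19248 ÷ 3600 = 5 remainder 1248
Minutes: 1248 ÷ 60 = 20 remainder 48
Seconds: 48

5h 20m 48s


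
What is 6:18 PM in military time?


Input: 6:18 PM
PM: 6 + 12 = 18

18:18


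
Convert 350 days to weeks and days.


Weeks: 350 ÷ 7 = 50 remainder 0

50 weeks 0 days


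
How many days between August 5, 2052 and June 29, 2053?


328 days

From August 5, 2052 to June 29, 2053
Rest of August 2052: 31 - 5 = 26
Full months: September 30, October 31, November 30, December 31, January 31, February 2053 28, March 31, April 30, May 31
Days into June 2053: 29
Total = 26 + 30 + 31 + 30 + 31 + 31 + 28 + 31 + 30 + 31 + 29 = 328 days


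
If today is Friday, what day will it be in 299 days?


Start: Friday (index 4)
(4 + 299) mod 7
= 303 mod 7
= 2
Index 2 → Wednesday

Wednesday


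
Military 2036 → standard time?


8:36 PM

Hour: 20
20 - 12 = 8 → PM


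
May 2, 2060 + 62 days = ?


July 3, 2060

Start: May 2, 2060
Add 62 days
May 2 → June 1: 31 - 2 + 1 = 30 days (62 - 30 = 32 left)
June 1 → July 1: 30 - 1 + 1 = 30 days (32 - 30 = 2 left)
July 1 + 2 = July 3, 2060


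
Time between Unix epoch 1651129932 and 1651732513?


602581 seconds (167.4 hours / 6.97 days)

Difference = 1651732513 - 1651129932 = 602581 seconds
In hours: 602581 / 3600 ≈ 167.4
In days: 602581 / 86400 ≈ 6.97


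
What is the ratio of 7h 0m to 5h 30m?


Duration 1: 420 minutes
Duration 2: 330 minutes
Ratio = 420:330
GCD = 30
Simplified = 14:11
As a decimal: 14/11 ≈ 1.27

14:11 (1.27)


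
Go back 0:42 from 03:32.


02:50

Start: 212 minutes from midnight
Subtract: 42 minutes
Remaining: 212 - 42 = 170
Hours: 2, Minutes: 50


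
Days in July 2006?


Month: July (month 7)
July has 31 days

31 days


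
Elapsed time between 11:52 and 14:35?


2h 43m

End time in minutes: 14×60 + 35 = 875
Start time in minutes: 11×60 + 52 = 712
Difference = 875 - 712 = 163 minutes
= 2 hours 43 minutes


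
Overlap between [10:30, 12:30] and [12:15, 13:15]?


15 minutes

Meeting A: 630-750 (in minutes from midnight)
Meeting B: 735-795
Overlap start = max(630, 735) = 735
Overlap end = min(750, 795) = 750
Overlap = max(0, 750 - 735) = 15 min


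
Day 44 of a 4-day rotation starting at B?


Shift A

Shifts: A, B, C, D
Start: B (index 1)
Day 44: (1 + 44 - 1) mod 4
= 44 mod 4
= 0
Index 0 → shift A


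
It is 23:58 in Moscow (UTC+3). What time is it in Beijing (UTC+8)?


Time difference = UTC+8 - UTC+3 = +5 hours
New hour = (23 + 5) mod 24
= 28 mod 24 = 4
Minutes unchanged → 04:58; 28 ≥ 24 → next day

04:58 (next day)


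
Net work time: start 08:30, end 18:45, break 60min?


9h 15m (555 minutes)

Total time = (18×60+45) - (8×60+30)
= 1125 - 510 = 615 min
Minus break: 615 - 60 = 555 min
= 9h 15m


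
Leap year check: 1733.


Rules: divisible by 4 AND (not by 100 OR by 400)
1733 ÷ 4 = 433 remainder 1 → not divisible by 4
Not divisible by 4 → not a leap year

No


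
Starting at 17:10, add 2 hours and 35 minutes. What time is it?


Start: 1030 minutes from midnight
Add: 155 minutes
Total: 1185 minutes
Hours: 1185 ÷ 60 = 19 remainder 45

19:45


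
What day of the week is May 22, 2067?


Sunday

Zeller's congruence:
q=22, m=5, k=67, j=20
h = (22 + ⌊13×6/5⌋ + 67 + ⌊67/4⌋ + ⌊20/4⌋ - 2×20) mod 7
= (22 + 15 + 67 + 16 + 5 - 40) mod 7
= 85 mod 7 = 1
h=1 → Sunday


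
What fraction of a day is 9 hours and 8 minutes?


0.3806 (38.06%)

Total minutes: 9×60 + 8 = 548
Day = 24×60 = 1440 minutes
Fraction = 548/1440 ≈ 0.3806
As a percentage: 548/1440 × 100 ≈ 38.06%


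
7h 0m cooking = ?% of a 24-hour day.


29.2%

Time: 420 minutes
Day: 1440 minutes
Percentage = (420/1440) × 100 ≈ 29.2%


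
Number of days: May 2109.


31 days

Month: May (month 5)
May has 31 days


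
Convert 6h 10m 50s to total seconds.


Hours: 6 × 3600 = 21600
Minutes: 10 × 60 = 600
Seconds: 50
Total = 21600 + 600 + 50 = 22250

22250 seconds


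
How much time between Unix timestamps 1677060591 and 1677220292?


159701 seconds (44.4 hours / 1.85 days)

Difference = 1677220292 - 1677060591 = 159701 seconds
In hours: 159701 / 3600 ≈ 44.4
In days: 159701 / 86400 ≈ 1.85


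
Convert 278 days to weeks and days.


39 weeks 5 days

Weeks: 278 ÷ 7 = 39 remainder 5


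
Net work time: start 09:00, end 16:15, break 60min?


Total time = (16×60+15) - (9×60+0)
= 975 - 540 = 435 min
Minus break: 435 - 60 = 375 min
= 6h 15m

6h 15m (375 minutes)


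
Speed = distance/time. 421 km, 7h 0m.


Distance: 421 km
Time: 7 hours
Speed = 421 / 7 ≈ 60.1 km/h

60.1 km/h


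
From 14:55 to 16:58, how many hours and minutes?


2h 3m

End time in minutes: 16×60 + 58 = 1018
Start time in minutes: 14×60 + 55 = 895
Difference = 1018 - 895 = 123 minutes
= 2 hours 3 minutes


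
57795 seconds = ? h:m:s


16h 3m 15s

Hours: 57795 ÷ 3600 = 16 remainder 195
Minutes: 195 ÷ 60 = 3 remainder 15
Seconds: 15


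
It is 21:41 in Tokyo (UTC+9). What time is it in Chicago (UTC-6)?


06:41

Time difference = UTC-6 - UTC+9 = -15 hours
New hour = (21 -15) mod 24
= 6 mod 24 = 6
Minutes unchanged → 06:41


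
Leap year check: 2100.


No

Rules: divisible by 4 AND (not by 100 OR by 400)
2100 ÷ 4 = 525 exactly → divisible by 4
2100 ÷ 100 = 21 exactly → divisible by 100
2100 ÷ 400 = 5 remainder 100 → not divisible by 400
Divisible by 100 but not by 400 → not a leap year


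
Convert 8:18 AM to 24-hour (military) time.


Input: 8:18 AM
AM hour stays: 8

08:18


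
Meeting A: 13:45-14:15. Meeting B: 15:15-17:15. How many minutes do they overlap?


Meeting A: 825-855 (in minutes from midnight)
Meeting B: 915-1035
Overlap start = max(825, 915) = 915
Overlap end = min(855, 1035) = 855
Overlap = max(0, 855 - 915) = 0 min

0 minutes


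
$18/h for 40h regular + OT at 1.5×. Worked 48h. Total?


$936.00

Regular: 40h × $18 = $720.00
Overtime: 48 - 40 = 8h
OT pay: 8h × $18 × 1.5 = $216.00
Total = $720.00 + $216.00 = $936.00


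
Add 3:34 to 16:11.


Start: 971 minutes from midnight
Add: 214 minutes
Total: 1185 minutes
Hours: 1185 ÷ 60 = 19 remainder 45

19:45


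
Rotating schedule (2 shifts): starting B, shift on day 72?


Shift A

Shifts: A, B
Start: B (index 1)
Day 72: (1 + 72 - 1) mod 2
= 72 mod 2
= 0
Index 0 → shift A


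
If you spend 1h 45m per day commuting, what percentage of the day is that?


7.3%

Time: 105 minutes
Day: 1440 minutes
Percentage = (105/1440) × 100 ≈ 7.3%


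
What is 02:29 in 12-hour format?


Hour: 2
2 < 12 → AM

2:29 AM


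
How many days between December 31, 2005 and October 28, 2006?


From December 31, 2005 to October 28, 2006
Rest of December 2005: 31 - 31 = 0
Full months: January 31, February 2006 28, March 31, April 30, May 31, June 30, July 31, August 31, September 30
Days into October 2006: 28
Total = 0 + 31 + 28 + 31 + 30 + 31 + 30 + 31 + 31 + 30 + 28 = 301 days

301 days


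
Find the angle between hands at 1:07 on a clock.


8.5°

Hour hand = 1×30 + 7×0.5 = 33.5°
Minute hand = 7×6 = 42°
Difference = |33.5 - 42| = 8.5°


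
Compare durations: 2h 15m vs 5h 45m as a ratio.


9:23 (0.39)

Duration 1: 135 minutes
Duration 2: 345 minutes
Ratio = 135:345
GCD = 15
Simplified = 9:23
As a decimal: 9/23 ≈ 0.39


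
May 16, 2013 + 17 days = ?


June 2, 2013

Start: May 16, 2013
Add 17 days
May 16 → June 1: 31 - 16 + 1 = 16 days (17 - 16 = 1 left)
June 1 + 1 = June 2, 2013


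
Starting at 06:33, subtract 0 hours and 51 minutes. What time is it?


Start: 393 minutes from midnight
Subtract: 51 minutes
Remaining: 393 - 51 = 342
Hours: 5, Minutes: 42

05:42


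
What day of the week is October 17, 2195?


Saturday

Zeller's congruence:
q=17, m=10, k=95, j=21
h = (17 + ⌊13×11/5⌋ + 95 + ⌊95/4⌋ + ⌊21/4⌋ - 2×21) mod 7
= (17 + 28 + 95 + 23 + 5 - 42) mod 7
= 126 mod 7 = 0
h=0 → Saturday


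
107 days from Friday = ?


Start: Friday (index 4)
(4 + 107) mod 7
= 111 mod 7
= 6
Index 6 → Sunday

Sunday


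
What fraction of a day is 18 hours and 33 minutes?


0.7729 (77.29%)

Total minutes: 18×60 + 33 = 1113
Day = 24×60 = 1440 minutes
Fraction = 1113/1440 ≈ 0.7729
As a percentage: 1113/1440 × 100 ≈ 77.29%


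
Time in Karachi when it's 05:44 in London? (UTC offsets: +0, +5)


10:44

Time difference = UTC+5 - UTC+0 = +5 hours
New hour = (5 + 5) mod 24
= 10 mod 24 = 10
Minutes unchanged → 10:44


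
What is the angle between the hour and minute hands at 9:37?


Hour hand = 9×30 + 37×0.5 = 288.5°
Minute hand = 37×6 = 222°
Difference = |288.5 - 222| = 66.5°

66.5°


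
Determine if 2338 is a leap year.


No

Rules: divisible by 4 AND (not by 100 OR by 400)
2338 ÷ 4 = 584 remainder 2 → not divisible by 4
Not divisible by 4 → not a leap year


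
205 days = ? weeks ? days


29 weeks 2 days

Weeks: 205 ÷ 7 = 29 remainder 2


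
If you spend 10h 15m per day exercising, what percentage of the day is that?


42.7%

Time: 615 minutes
Day: 1440 minutes
Percentage = (615/1440) × 100 ≈ 42.7%


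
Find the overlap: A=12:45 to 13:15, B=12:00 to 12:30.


0 minutes

Meeting A: 765-795 (in minutes from midnight)
Meeting B: 720-750
Overlap start = max(765, 720) = 765
Overlap end = min(795, 750) = 750
Overlap = max(0, 750 - 765) = 0 min


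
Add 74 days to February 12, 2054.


Start: February 12, 2054
Add 74 days
February 12 → March 1: 28 - 12 + 1 = 17 days (74 - 17 = 57 left)
March 1 → April 1: 31 - 1 + 1 = 31 days (57 - 31 = 26 left)
April 1 + 26 = April 27, 2054

April 27, 2054


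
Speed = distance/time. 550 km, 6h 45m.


81.5 km/h

Distance: 550 km
Time: 6h 45m = 405 min = 405/60 = 27/4 hours
Speed = 550 ÷ (27/4) = 550 × 4 / 27 = 2200/27 ≈ 81.5 km/h


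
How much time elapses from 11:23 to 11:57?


End time in minutes: 11×60 + 57 = 717
Start time in minutes: 11×60 + 23 = 683
Difference = 717 - 683 = 34 minutes
= 0 hours 34 minutes

0h 34m


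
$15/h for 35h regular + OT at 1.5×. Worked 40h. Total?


Regular: 35h × $15 = $525.00
Overtime: 40 - 35 = 5h
OT pay: 5h × $15 × 1.5 = $112.50
Total = $525.00 + $112.50 = $637.50

$637.50


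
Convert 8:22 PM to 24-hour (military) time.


Input: 8:22 PM
PM: 8 + 12 = 20

20:22


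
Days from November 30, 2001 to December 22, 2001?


22 days

From November 30, 2001 to December 22, 2001
Rest of November 2001: 30 - 30 = 0
Days into December 2001: 22
Total = 0 + 22 = 22 days


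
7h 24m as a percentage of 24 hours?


Total minutes: 7×60 + 24 = 444
Day = 24×60 = 1440 minutes
Fraction = 444/1440 ≈ 0.3083
As a percentage: 444/1440 × 100 ≈ 30.83%

0.3083 (30.83%)


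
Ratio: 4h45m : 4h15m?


Duration 1: 285 minutes
Duration 2: 255 minutes
Ratio = 285:255
GCD = 15
Simplified = 19:17
As a decimal: 19/17 ≈ 1.12

19:17 (1.12)


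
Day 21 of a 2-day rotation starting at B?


Shifts: A, B
Start: B (index 1)
Day 21: (1 + 21 - 1) mod 2
= 21 mod 2
= 1
Index 1 → shift B

Shift B


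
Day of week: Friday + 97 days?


Start: Friday (index 4)
(4 + 97) mod 7
= 101 mod 7
= 3
Index 3 → Thursday

Thursday


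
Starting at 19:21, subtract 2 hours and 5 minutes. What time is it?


Start: 1161 minutes from midnight
Subtract: 125 minutes
Remaining: 1161 - 125 = 1036
Hours: 17, Minutes: 16

17:16


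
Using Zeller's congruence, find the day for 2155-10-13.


Zeller's congruence:
q=13, m=10, k=55, j=21
h = (13 + ⌊13×11/5⌋ + 55 + ⌊55/4⌋ + ⌊21/4⌋ - 2×21) mod 7
= (13 + 28 + 55 + 13 + 5 - 42) mod 7
= 72 mod 7 = 2
h=2 → Monday

Monday


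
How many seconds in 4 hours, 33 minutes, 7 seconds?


16387 seconds

Hours: 4 × 3600 = 14400
Minutes: 33 × 60 = 1980
Seconds: 7
Total = 14400 + 1980 + 7 = 16387


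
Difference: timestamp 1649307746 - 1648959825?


Difference = 1649307746 - 1648959825 = 347921 seconds
In hours: 347921 / 3600 ≈ 96.6
In days: 347921 / 86400 ≈ 4.03

347921 seconds (96.6 hours / 4.03 days)


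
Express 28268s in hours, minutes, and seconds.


7h 51m 8s

Hours: 28268 ÷ 3600 = 7 remainder 3068
Minutes: 3068 ÷ 60 = 51 remainder 8
Seconds: 8


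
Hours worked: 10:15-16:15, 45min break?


5h 15m (315 minutes)

Total time = (16×60+15) - (10×60+15)
= 975 - 615 = 360 min
Minus break: 360 - 45 = 315 min
= 5h 15m


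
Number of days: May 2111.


Month: May (month 5)
May has 31 days

31 days


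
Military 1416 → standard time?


Hour: 14
14 - 12 = 2 → PM

2:16 PM


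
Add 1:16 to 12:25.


13:41

Start: 745 minutes from midnight
Add: 76 minutes
Total: 821 minutes
Hours: 821 ÷ 60 = 13 remainder 41


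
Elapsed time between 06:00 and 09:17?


3h 17m

End time in minutes: 9×60 + 17 = 557
Start time in minutes: 6×60 + 0 = 360
Difference = 557 - 360 = 197 minutes
= 3 hours 17 minutes


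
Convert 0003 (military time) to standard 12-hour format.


12:03 AM

Hour: 0
0 → 12 AM (midnight)


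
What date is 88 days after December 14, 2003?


Start: December 14, 2003
Add 88 days
December 14 → January 1: 31 - 14 + 1 = 18 days (88 - 18 = 70 left)
January 1 → February 1: 31 - 1 + 1 = 31 days (70 - 31 = 39 left)
February 1 → March 1: 29 - 1 + 1 = 29 days (39 - 29 = 10 left)
March 1 + 10 = March 11, 2004

March 11, 2004


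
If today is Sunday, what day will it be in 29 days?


Start: Sunday (index 6)
(6 + 29) mod 7
= 35 mod 7
= 0
Index 0 → Monday

Monday


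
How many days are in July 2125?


31 days

Month: July (month 7)
July has 31 days


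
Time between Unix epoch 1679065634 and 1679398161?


Difference = 1679398161 - 1679065634 = 332527 seconds
In hours: 332527 / 3600 ≈ 92.4
In days: 332527 / 86400 ≈ 3.85

332527 seconds (92.4 hours / 3.85 days)


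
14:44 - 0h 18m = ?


14:26

Start: 884 minutes from midnight
Subtract: 18 minutes
Remaining: 884 - 18 = 866
Hours: 14, Minutes: 26


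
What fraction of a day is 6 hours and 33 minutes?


Total minutes: 6×60 + 33 = 393
Day = 24×60 = 1440 minutes
Fraction = 393/1440 ≈ 0.2729
As a percentage: 393/1440 × 100 ≈ 27.29%

0.2729 (27.29%)


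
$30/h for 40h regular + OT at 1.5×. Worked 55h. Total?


Regular: 40h × $30 = $1200.00
Overtime: 55 - 40 = 15h
OT pay: 15h × $30 × 1.5 = $675.00
Total = $1200.00 + $675.00 = $1875.00

$1875.00


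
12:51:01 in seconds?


Hours: 12 × 3600 = 43200
Minutes: 51 × 60 = 3060
Seconds: 1
Total = 43200 + 3060 + 1 = 46261

46261 seconds


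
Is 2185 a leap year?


Rules: divisible by 4 AND (not by 100 OR by 400)
2185 ÷ 4 = 546 remainder 1 → not divisible by 4
Not divisible by 4 → not a leap year

No


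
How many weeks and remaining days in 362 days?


51 weeks 5 days

Weeks: 362 ÷ 7 = 51 remainder 5


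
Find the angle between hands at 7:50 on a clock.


Hour hand = 7×30 + 50×0.5 = 235.0°
Minute hand = 50×6 = 300°
Difference = |235.0 - 300| = 65.0°

65.0°


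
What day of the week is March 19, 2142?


Monday

Zeller's congruence:
q=19, m=3, k=42, j=21
h = (19 + ⌊13×4/5⌋ + 42 + ⌊42/4⌋ + ⌊21/4⌋ - 2×21) mod 7
= (19 + 10 + 42 + 10 + 5 - 42) mod 7
= 44 mod 7 = 2
h=2 → Monday


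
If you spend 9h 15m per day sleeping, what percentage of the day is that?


Time: 555 minutes
Day: 1440 minutes
Percentage = (555/1440) × 100 ≈ 38.5%

38.5%


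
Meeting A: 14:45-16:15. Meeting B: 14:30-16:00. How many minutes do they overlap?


75 minutes

Meeting A: 885-975 (in minutes from midnight)
Meeting B: 870-960
Overlap start = max(885, 870) = 885
Overlap end = min(975, 960) = 960
Overlap = max(0, 960 - 885) = 75 min


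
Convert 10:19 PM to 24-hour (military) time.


22:19

Input: 10:19 PM
PM: 10 + 12 = 22


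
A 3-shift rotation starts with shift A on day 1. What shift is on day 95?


Shifts: A, B, C
Start: A (index 0)
Day 95: (0 + 95 - 1) mod 3
= 94 mod 3
= 1
Index 1 → shift B

Shift B


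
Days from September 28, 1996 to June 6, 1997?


251 days

From September 28, 1996 to June 6, 1997
Rest of September 1996: 30 - 28 = 2
Full months: October 31, November 30, December 31, January 31, February 1997 28, March 31, April 30, May 31
Days into June 1997: 6
Total = 2 + 31 + 30 + 31 + 31 + 28 + 31 + 30 + 31 + 6 = 251 days


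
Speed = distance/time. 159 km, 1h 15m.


Distance: 159 km
Time: 1h 15m = 75 min = 75/60 = 5/4 hours
Speed = 159 ÷ (5/4) = 159 × 4 / 5 = 636/5 = 127.2 km/h

127.2 km/h


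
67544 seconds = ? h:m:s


Hours: 67544 ÷ 3600 = 18 remainder 2744
Minutes: 2744 ÷ 60 = 45 remainder 44
Seconds: 44

18h 45m 44s


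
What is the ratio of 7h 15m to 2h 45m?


Duration 1: 435 minutes
Duration 2: 165 minutes
Ratio = 435:165
GCD = 15
Simplified = 29:11
As a decimal: 29/11 ≈ 2.64

29:11 (2.64)


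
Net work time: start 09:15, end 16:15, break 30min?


6h 30m (390 minutes)

Total time = (16×60+15) - (9×60+15)
= 975 - 555 = 420 min
Minus break: 420 - 30 = 390 min
= 6h 30m


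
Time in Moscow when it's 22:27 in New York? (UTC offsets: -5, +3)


Time difference = UTC+3 - UTC-5 = +8 hours
New hour = (22 + 8) mod 24
= 30 mod 24 = 6
Minutes unchanged → 06:27; 30 ≥ 24 → next day

06:27 (next day)


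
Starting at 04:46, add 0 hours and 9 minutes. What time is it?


04:55

Start: 286 minutes from midnight
Add: 9 minutes
Total: 295 minutes
Hours: 295 ÷ 60 = 4 remainder 55


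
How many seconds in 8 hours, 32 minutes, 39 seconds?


30759 seconds

Hours: 8 × 3600 = 28800
Minutes: 32 × 60 = 1920
Seconds: 39
Total = 28800 + 1920 + 39 = 30759


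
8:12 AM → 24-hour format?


Input: 8:12 AM
AM hour stays: 8

08:12


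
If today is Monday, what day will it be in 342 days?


Sunday

Start: Monday (index 0)
(0 + 342) mod 7
= 342 mod 7
= 6
Index 6 → Sunday


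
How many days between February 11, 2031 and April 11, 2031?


59 days

From February 11, 2031 to April 11, 2031
Rest of February 2031: 28 - 11 = 17
Full months: March 31
Days into April 2031: 11
Total = 17 + 31 + 11 = 59 days


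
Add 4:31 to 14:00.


Start: 840 minutes from midnight
Add: 271 minutes
Total: 1111 minutes
Hours: 1111 ÷ 60 = 18 remainder 31

18:31


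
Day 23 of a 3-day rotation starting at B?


Shift C

Shifts: A, B, C
Start: B (index 1)
Day 23: (1 + 23 - 1) mod 3
= 23 mod 3
= 2
Index 2 → shift C


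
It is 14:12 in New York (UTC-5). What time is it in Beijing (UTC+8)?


Time difference = UTC+8 - UTC-5 = +13 hours
New hour = (14 + 13) mod 24
= 27 mod 24 = 3
Minutes unchanged → 03:12; 27 ≥ 24 → next day

03:12 (next day)


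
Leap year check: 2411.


Rules: divisible by 4 AND (not by 100 OR by 400)
2411 ÷ 4 = 602 remainder 3 → not divisible by 4
Not divisible by 4 → not a leap year

No


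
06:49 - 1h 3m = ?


Start: 409 minutes from midnight
Subtract: 63 minutes
Remaining: 409 - 63 = 346
Hours: 5, Minutes: 46

05:46


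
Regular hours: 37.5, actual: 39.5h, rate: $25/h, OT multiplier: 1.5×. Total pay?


$1012.50

Regular: 37.5h × $25 = $937.50
Overtime: 39.5 - 37.5 = 2.0h
OT pay: 2.0h × $25 × 1.5 = $75.00
Total = $937.50 + $75.00 = $1012.50


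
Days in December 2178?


31 days

Month: December (month 12)
December has 31 days
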